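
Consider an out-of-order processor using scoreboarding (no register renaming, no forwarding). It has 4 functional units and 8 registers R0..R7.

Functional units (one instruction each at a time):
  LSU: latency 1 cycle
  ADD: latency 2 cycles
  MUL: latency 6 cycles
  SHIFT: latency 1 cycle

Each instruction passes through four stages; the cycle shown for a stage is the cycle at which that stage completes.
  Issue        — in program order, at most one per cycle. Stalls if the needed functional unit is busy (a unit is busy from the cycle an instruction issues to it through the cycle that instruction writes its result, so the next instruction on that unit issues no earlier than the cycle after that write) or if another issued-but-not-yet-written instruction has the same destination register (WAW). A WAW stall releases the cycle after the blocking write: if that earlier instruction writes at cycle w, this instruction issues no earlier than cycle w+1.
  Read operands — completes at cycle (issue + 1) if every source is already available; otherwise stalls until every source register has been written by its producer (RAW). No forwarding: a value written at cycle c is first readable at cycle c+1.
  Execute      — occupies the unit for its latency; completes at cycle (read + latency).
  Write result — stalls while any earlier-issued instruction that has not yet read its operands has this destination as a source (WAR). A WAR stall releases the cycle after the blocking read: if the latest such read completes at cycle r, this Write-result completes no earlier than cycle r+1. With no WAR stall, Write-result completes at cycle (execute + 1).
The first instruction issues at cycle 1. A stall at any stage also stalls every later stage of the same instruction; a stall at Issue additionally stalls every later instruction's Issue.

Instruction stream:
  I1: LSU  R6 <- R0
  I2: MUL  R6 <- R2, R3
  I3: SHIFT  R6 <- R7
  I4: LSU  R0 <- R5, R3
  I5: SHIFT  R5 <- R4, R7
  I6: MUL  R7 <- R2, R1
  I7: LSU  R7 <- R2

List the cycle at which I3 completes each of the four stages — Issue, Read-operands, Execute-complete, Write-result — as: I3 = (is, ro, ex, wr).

I3 = (14, 15, 16, 17)

[I1] 1/2/3/4
[I2] 5/6/12/13  (WAW R6: wait I1 write@4)
[I3] 14/15/16/17  (WAW R6: wait I2 write@13)
[I4] 15/16/17/18
[I5] 18/19/20/21  (struct: SHIFT busy until I3 writes@17)
[I6] 19/20/26/27
[I7] 28/29/30/31  (WAW R7: wait I6 write@27)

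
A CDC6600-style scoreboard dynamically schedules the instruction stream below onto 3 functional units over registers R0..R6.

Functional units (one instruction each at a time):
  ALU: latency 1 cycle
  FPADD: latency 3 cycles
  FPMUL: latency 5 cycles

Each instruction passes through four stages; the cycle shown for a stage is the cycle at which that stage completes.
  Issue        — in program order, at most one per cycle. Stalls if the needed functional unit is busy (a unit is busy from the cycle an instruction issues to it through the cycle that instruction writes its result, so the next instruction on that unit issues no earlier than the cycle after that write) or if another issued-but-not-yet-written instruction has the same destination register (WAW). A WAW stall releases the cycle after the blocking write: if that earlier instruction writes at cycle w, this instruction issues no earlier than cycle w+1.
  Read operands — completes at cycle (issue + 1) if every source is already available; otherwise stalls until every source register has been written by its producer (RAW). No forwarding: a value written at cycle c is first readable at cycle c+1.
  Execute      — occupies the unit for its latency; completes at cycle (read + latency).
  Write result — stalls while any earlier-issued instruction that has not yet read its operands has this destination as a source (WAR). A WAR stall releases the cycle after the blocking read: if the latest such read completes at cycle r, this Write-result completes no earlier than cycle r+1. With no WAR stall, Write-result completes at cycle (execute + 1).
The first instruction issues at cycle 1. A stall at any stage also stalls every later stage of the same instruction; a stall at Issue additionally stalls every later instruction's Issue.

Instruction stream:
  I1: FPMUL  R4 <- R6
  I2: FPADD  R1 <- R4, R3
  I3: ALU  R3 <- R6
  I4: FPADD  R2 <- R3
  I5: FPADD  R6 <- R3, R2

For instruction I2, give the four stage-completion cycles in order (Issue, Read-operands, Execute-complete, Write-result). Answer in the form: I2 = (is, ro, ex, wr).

cycle 1: I1 dispatched to FPMUL
cycle 2: I1 operands ready, I2 dispatched to FPADD
cycle 3: I3 dispatched to ALU
cycle 4: I3 operands ready
cycle 5: I3 complete
cycle 7: I1 complete
cycle 8: R4←I1
cycle 9: I2 operands ready
cycle 10: R3←I3
cycle 12: I2 complete
cycle 13: R1←I2
cycle 14: I4 dispatched to FPADD
cycle 15: I4 operands ready
cycle 18: I4 complete
cycle 19: R2←I4
cycle 20: I5 dispatched to FPADD
cycle 21: I5 operands ready
cycle 24: I5 complete
cycle 25: R6←I5

I2 = (2, 9, 12, 13)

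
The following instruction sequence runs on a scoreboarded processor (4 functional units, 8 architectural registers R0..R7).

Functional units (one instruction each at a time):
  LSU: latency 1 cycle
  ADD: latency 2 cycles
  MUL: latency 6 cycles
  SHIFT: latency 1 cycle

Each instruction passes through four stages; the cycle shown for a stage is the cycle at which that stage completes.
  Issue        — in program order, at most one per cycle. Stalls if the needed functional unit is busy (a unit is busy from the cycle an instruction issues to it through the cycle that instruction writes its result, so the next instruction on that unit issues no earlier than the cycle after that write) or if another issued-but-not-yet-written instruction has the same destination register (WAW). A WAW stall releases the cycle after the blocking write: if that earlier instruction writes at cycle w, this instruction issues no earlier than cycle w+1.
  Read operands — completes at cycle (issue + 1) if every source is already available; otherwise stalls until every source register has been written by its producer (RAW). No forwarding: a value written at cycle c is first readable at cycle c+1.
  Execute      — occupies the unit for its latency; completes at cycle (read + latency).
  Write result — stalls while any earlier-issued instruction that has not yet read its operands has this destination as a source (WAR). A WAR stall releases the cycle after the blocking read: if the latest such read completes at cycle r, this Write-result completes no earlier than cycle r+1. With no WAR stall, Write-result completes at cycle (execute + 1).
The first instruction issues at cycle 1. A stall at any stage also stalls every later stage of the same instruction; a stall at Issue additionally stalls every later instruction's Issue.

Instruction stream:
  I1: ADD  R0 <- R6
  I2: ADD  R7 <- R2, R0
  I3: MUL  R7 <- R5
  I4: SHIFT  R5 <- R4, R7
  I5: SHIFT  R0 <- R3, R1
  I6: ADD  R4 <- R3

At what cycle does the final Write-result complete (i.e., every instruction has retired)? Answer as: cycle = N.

[I1] 1/2/4/5
[I2] 6/7/9/10  (struct: ADD busy until I1 writes@5)
[I3] 11/12/18/19  (WAW R7: wait I2 write@10)
[I4] 12/20/21/22  (RAW R7: wait I3 write@19)
[I5] 23/24/25/26  (struct: SHIFT busy until I4 writes@22)
[I6] 24/25/27/28

cycle = 28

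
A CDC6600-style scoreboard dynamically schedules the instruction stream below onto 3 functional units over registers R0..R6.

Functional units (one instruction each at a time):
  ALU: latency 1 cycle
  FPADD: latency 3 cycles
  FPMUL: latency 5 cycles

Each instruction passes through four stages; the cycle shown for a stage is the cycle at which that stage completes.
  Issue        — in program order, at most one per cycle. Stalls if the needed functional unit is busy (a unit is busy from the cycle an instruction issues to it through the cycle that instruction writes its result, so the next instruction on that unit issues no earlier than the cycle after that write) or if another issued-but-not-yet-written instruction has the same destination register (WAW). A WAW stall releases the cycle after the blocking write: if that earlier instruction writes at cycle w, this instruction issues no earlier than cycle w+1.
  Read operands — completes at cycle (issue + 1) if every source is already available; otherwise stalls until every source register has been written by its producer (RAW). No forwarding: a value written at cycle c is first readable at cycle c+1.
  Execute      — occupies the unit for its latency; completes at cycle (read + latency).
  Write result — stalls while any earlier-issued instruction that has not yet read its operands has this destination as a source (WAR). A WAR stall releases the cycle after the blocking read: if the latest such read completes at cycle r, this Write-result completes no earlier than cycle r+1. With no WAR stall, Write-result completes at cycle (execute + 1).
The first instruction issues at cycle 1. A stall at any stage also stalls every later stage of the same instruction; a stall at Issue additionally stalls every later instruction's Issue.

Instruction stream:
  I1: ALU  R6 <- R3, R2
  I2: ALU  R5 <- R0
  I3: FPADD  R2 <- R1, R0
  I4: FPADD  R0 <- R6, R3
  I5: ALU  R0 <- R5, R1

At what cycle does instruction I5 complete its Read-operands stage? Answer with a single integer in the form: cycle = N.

cycle = 19

[I1] 1/2/3/4
[I2] 5/6/7/8  (struct: ALU busy until I1 writes@4)
[I3] 6/7/10/11
[I4] 12/13/16/17  (struct: FPADD busy until I3 writes@11)
[I5] 18/19/20/21  (WAW R0: wait I4 write@17)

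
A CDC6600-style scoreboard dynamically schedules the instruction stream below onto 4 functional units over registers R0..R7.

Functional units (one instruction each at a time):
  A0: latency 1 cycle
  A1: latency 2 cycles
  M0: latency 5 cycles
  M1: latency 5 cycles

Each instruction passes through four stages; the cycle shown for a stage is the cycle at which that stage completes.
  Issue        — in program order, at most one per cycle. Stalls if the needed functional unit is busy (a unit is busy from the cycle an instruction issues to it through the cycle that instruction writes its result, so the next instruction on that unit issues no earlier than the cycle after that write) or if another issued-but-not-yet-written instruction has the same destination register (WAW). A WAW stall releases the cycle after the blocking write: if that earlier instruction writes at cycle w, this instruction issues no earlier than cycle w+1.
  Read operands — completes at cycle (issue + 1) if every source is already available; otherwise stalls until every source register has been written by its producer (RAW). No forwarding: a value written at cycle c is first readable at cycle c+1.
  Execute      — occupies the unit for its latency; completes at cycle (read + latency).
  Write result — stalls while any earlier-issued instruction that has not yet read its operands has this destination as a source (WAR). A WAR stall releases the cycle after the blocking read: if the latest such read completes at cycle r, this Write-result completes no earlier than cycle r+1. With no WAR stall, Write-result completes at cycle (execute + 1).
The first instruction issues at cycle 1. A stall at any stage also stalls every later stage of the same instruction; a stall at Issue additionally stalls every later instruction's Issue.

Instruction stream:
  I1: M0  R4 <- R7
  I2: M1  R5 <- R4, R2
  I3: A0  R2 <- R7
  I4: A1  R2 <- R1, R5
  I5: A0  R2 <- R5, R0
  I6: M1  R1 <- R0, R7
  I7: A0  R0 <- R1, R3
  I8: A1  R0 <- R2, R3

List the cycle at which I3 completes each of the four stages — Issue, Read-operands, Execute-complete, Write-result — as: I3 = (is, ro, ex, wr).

I1: IS=1 RO=2 EX=7 WR=8
I2: IS=2 RO=9 EX=14 WR=15  [RAW R4: wait I1 write@8]
I3: IS=3 RO=4 EX=5 WR=10  [WAR R2: wait I2 read@9]
I4: IS=11 RO=16 EX=18 WR=19  [WAW R2: wait I3 write@10; RAW R5: wait I2 write@15]
I5: IS=20 RO=21 EX=22 WR=23  [WAW R2: wait I4 write@19]
I6: IS=21 RO=22 EX=27 WR=28
I7: IS=24 RO=29 EX=30 WR=31  [struct: A0 busy until I5 writes@23; RAW R1: wait I6 write@28]
I8: IS=32 RO=33 EX=35 WR=36  [WAW R0: wait I7 write@31]

I3 = (3, 4, 5, 10)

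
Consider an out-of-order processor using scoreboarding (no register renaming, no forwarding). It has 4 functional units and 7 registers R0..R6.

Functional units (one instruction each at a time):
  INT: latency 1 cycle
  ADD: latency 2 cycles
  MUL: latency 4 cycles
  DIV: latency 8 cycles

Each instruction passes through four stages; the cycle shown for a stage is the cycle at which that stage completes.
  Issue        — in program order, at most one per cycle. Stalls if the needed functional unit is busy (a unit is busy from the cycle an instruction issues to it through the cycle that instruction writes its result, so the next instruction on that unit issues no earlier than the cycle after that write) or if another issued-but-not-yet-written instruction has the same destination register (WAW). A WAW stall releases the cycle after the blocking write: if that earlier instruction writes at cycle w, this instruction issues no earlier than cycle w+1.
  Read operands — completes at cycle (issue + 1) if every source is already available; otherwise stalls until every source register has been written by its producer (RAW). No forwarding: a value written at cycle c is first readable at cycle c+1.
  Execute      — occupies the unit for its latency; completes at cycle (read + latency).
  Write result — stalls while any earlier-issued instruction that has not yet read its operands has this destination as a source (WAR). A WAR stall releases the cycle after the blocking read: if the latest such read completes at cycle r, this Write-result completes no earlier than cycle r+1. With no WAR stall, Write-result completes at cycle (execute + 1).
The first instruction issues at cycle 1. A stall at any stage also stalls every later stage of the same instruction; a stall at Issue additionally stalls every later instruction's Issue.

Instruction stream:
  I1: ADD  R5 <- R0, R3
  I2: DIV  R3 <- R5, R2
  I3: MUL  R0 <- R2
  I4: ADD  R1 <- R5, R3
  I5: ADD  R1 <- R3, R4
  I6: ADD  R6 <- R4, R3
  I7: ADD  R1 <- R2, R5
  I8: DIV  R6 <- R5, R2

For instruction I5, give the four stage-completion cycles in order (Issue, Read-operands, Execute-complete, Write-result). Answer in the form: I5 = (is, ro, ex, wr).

I5 = (20, 21, 23, 24)

I1  is:1  ro:2  ex:4  wr:5
I2  is:2  ro:6  ex:14  wr:15  — RAW R5: wait I1 write@5
I3  is:3  ro:4  ex:8  wr:9
I4  is:6  ro:16  ex:18  wr:19  — struct: ADD busy until I1 writes@5, RAW R3: wait I2 write@15
I5  is:20  ro:21  ex:23  wr:24  — struct: ADD busy until I4 writes@19
I6  is:25  ro:26  ex:28  wr:29  — struct: ADD busy until I5 writes@24
I7  is:30  ro:31  ex:33  wr:34  — struct: ADD busy until I6 writes@29
I8  is:31  ro:32  ex:40  wr:41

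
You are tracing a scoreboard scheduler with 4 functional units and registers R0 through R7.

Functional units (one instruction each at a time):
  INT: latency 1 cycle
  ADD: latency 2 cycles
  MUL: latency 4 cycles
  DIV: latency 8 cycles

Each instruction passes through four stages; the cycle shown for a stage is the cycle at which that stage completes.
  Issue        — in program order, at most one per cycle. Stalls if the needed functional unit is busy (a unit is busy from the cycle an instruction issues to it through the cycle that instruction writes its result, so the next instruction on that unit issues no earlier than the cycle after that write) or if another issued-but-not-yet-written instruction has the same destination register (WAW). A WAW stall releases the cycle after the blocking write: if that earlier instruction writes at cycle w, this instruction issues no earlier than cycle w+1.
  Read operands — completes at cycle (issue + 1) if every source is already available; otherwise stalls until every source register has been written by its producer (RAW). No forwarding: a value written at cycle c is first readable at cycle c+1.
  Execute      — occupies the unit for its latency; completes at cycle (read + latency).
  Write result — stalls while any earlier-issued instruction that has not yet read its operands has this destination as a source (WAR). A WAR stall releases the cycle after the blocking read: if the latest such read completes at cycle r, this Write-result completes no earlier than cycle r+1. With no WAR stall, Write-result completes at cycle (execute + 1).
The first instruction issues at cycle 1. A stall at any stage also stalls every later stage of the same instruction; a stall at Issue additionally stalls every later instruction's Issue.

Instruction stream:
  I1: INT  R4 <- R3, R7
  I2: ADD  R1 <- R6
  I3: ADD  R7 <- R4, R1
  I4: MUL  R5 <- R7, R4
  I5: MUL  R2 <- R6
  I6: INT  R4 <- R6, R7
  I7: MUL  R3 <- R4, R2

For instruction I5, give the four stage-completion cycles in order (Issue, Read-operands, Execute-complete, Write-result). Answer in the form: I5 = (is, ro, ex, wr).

I1 -> (1, 2, 3, 4)
I2 -> (2, 3, 5, 6)
I3 -> (7, 8, 10, 11)  // struct: ADD busy until I2 writes@6
I4 -> (8, 12, 16, 17)  // RAW R7: wait I3 write@11
I5 -> (18, 19, 23, 24)  // struct: MUL busy until I4 writes@17
I6 -> (19, 20, 21, 22)
I7 -> (25, 26, 30, 31)  // struct: MUL busy until I5 writes@24

I5 = (18, 19, 23, 24)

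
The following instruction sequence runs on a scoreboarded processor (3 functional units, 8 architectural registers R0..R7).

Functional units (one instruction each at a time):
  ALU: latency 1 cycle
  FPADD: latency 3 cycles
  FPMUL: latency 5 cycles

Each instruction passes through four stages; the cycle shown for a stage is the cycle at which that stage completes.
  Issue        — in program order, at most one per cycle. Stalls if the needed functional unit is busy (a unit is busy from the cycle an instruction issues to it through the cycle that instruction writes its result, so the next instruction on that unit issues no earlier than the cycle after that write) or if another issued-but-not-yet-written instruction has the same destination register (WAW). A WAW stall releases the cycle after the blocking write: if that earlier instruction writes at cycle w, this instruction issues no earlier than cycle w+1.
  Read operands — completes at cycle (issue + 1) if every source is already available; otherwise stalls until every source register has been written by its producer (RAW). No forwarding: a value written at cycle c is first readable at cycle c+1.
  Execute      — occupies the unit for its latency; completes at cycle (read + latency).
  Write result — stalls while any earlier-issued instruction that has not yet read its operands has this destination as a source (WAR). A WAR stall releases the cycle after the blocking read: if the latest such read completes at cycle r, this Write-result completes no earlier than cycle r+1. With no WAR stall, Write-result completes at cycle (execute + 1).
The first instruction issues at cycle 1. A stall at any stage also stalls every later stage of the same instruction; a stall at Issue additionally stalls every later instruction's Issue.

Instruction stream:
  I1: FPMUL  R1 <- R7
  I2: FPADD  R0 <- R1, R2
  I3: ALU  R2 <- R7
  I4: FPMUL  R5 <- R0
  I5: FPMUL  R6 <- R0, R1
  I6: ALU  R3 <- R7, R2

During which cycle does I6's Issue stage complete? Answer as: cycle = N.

I1: IS=1 RO=2 EX=7 WR=8
I2: IS=2 RO=9 EX=12 WR=13  [RAW R1: wait I1 write@8]
I3: IS=3 RO=4 EX=5 WR=10  [WAR R2: wait I2 read@9]
I4: IS=9 RO=14 EX=19 WR=20  [struct: FPMUL busy until I1 writes@8; RAW R0: wait I2 write@13]
I5: IS=21 RO=22 EX=27 WR=28  [struct: FPMUL busy until I4 writes@20]
I6: IS=22 RO=23 EX=24 WR=25

cycle = 22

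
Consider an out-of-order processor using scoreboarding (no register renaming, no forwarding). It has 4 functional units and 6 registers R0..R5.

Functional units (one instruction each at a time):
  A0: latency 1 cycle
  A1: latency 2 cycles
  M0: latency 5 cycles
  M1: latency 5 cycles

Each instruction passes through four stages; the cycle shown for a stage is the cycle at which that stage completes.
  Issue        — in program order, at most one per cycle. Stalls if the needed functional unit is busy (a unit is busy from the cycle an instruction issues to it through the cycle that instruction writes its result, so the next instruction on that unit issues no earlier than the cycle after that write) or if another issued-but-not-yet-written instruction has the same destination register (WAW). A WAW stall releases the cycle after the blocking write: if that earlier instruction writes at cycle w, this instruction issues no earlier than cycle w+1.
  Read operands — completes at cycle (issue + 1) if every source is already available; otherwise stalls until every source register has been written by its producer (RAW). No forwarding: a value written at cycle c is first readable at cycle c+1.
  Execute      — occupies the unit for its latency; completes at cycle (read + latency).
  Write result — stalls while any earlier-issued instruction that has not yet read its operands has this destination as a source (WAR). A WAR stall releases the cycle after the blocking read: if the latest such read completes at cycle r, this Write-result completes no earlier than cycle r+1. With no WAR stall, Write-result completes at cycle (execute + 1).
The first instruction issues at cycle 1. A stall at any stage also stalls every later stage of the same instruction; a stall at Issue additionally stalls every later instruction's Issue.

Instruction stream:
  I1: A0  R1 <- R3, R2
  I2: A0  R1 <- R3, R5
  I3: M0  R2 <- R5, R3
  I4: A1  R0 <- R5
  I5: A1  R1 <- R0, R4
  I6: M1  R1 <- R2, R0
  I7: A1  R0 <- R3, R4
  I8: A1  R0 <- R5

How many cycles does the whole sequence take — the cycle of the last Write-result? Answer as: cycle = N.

cycle = 27

I1: IS=1 RO=2 EX=3 WR=4
I2: IS=5 RO=6 EX=7 WR=8  [struct: A0 busy until I1 writes@4]
I3: IS=6 RO=7 EX=12 WR=13
I4: IS=7 RO=8 EX=10 WR=11
I5: IS=12 RO=13 EX=15 WR=16  [struct: A1 busy until I4 writes@11]
I6: IS=17 RO=18 EX=23 WR=24  [WAW R1: wait I5 write@16]
I7: IS=18 RO=19 EX=21 WR=22
I8: IS=23 RO=24 EX=26 WR=27  [struct: A1 busy until I7 writes@22]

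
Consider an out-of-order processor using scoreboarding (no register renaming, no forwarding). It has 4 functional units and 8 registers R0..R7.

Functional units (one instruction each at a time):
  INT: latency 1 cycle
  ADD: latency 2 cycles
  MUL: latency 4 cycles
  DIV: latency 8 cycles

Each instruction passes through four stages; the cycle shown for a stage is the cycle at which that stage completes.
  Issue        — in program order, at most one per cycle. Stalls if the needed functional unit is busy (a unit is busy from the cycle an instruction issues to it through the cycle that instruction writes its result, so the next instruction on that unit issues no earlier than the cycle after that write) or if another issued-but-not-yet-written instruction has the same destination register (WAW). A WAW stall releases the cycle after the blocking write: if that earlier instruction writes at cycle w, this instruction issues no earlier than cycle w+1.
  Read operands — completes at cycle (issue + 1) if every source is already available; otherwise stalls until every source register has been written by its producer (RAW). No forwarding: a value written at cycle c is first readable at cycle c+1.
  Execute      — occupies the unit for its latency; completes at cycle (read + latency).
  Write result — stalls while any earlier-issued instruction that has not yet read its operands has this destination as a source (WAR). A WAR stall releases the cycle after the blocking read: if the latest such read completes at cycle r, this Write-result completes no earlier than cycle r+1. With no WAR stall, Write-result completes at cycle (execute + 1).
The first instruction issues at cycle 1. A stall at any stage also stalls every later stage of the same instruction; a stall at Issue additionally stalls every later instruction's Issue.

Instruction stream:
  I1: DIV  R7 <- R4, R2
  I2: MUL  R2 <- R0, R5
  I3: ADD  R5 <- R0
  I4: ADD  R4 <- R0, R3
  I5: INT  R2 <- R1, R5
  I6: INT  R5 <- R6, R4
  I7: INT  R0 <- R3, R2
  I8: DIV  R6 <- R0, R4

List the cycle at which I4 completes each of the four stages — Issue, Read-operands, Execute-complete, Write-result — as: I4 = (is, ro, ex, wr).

I4 = (8, 9, 11, 12)

I1: IS=1 RO=2 EX=10 WR=11
I2: IS=2 RO=3 EX=7 WR=8
I3: IS=3 RO=4 EX=6 WR=7
I4: IS=8 RO=9 EX=11 WR=12  [struct: ADD busy until I3 writes@7]
I5: IS=9 RO=10 EX=11 WR=12
I6: IS=13 RO=14 EX=15 WR=16  [struct: INT busy until I5 writes@12]
I7: IS=17 RO=18 EX=19 WR=20  [struct: INT busy until I6 writes@16]
I8: IS=18 RO=21 EX=29 WR=30  [RAW R0: wait I7 write@20]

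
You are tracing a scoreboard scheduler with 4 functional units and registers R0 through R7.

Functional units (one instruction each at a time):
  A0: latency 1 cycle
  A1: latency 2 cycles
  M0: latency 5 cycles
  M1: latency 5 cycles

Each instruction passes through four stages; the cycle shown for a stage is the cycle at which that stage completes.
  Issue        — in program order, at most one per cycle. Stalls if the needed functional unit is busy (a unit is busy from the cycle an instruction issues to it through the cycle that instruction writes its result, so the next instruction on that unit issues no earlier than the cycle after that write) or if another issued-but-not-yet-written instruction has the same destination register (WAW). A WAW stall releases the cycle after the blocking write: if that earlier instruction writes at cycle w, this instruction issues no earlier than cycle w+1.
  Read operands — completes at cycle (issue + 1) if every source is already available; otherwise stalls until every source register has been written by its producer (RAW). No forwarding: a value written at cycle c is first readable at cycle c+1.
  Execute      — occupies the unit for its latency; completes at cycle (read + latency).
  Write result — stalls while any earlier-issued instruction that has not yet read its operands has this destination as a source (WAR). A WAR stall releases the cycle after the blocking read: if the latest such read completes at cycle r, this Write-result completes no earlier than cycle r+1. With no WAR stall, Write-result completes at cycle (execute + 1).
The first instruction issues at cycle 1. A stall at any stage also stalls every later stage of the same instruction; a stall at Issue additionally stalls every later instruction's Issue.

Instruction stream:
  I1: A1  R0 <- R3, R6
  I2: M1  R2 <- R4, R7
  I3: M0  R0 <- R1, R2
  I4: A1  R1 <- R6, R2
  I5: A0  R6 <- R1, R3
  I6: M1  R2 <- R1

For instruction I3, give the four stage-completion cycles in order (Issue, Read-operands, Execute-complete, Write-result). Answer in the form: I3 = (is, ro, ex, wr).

I3 = (6, 10, 15, 16)

cycle 1: issue I1 (A1)
cycle 2: I1 read-ops | issue I2 (M1)
cycle 3: I2 read-ops
cycle 4: I1 finished on A1
cycle 5: I1→R0
cycle 6: issue I3 (M0)
cycle 7: issue I4 (A1)
cycle 8: I2 finished on M1 | issue I5 (A0)
cycle 9: I2→R2
cycle 10: I3 read-ops | I4 read-ops | issue I6 (M1)
cycle 12: I4 finished on A1
cycle 13: I4→R1
cycle 14: I5 read-ops | I6 read-ops
cycle 15: I3 finished on M0 | I5 finished on A0
cycle 16: I3→R0 | I5→R6
cycle 19: I6 finished on M1
cycle 20: I6→R2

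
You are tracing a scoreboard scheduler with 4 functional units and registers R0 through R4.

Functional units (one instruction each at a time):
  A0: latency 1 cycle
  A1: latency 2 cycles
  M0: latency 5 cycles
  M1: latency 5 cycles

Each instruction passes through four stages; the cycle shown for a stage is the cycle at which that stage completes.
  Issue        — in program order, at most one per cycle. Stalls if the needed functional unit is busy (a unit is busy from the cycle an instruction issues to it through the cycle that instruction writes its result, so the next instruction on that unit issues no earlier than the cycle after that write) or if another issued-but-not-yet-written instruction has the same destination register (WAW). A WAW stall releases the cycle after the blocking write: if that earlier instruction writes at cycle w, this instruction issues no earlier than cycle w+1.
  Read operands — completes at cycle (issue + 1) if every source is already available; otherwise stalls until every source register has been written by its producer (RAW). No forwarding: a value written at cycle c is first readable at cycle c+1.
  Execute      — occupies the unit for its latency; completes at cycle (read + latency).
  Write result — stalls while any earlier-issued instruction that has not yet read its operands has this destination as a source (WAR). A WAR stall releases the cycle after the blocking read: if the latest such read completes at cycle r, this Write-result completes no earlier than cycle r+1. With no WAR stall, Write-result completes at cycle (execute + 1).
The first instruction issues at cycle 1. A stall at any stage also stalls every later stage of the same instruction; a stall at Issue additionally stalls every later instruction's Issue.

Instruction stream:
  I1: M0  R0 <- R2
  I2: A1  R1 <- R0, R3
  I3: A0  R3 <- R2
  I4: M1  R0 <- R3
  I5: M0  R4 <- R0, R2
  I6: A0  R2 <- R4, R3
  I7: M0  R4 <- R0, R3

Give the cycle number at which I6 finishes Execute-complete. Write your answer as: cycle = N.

cycle = 26

I1: IS=1 RO=2 EX=7 WR=8
I2: IS=2 RO=9 EX=11 WR=12  [RAW R0: wait I1 write@8]
I3: IS=3 RO=4 EX=5 WR=10  [WAR R3: wait I2 read@9]
I4: IS=9 RO=11 EX=16 WR=17  [WAW R0: wait I1 write@8; RAW R3: wait I3 write@10]
I5: IS=10 RO=18 EX=23 WR=24  [RAW R0: wait I4 write@17]
I6: IS=11 RO=25 EX=26 WR=27  [RAW R4: wait I5 write@24]
I7: IS=25 RO=26 EX=31 WR=32  [struct: M0 busy until I5 writes@24]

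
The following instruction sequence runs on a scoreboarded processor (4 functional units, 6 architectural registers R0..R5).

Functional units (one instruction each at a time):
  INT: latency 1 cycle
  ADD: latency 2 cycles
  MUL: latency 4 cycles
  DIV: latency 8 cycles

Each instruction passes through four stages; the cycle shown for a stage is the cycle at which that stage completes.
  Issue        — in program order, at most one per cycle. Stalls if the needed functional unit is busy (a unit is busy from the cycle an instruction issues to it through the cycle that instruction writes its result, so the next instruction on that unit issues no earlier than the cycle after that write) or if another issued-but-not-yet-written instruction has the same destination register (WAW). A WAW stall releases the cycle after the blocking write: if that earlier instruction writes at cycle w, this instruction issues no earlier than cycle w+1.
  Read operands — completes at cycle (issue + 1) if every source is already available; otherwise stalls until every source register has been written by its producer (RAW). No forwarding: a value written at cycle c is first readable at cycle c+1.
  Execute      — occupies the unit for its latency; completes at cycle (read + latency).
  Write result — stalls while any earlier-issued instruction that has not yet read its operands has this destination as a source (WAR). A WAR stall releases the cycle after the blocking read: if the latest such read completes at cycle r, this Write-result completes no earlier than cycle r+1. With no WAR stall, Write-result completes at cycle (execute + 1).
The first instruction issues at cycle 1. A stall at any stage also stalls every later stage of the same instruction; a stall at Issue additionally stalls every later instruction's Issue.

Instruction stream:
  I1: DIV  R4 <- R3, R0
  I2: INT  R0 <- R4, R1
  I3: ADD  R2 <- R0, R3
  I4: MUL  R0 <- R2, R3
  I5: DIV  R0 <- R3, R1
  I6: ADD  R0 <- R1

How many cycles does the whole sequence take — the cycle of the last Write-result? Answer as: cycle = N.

[1] I1 issues→DIV
[2] I1 reads | I2 issues→INT
[3] I3 issues→ADD
[10] I1 exec-done
[11] I1 writes R4
[12] I2 reads
[13] I2 exec-done
[14] I2 writes R0
[15] I3 reads | I4 issues→MUL
[17] I3 exec-done
[18] I3 writes R2
[19] I4 reads
[23] I4 exec-done
[24] I4 writes R0
[25] I5 issues→DIV
[26] I5 reads
[34] I5 exec-done
[35] I5 writes R0
[36] I6 issues→ADD
[37] I6 reads
[39] I6 exec-done
[40] I6 writes R0

cycle = 40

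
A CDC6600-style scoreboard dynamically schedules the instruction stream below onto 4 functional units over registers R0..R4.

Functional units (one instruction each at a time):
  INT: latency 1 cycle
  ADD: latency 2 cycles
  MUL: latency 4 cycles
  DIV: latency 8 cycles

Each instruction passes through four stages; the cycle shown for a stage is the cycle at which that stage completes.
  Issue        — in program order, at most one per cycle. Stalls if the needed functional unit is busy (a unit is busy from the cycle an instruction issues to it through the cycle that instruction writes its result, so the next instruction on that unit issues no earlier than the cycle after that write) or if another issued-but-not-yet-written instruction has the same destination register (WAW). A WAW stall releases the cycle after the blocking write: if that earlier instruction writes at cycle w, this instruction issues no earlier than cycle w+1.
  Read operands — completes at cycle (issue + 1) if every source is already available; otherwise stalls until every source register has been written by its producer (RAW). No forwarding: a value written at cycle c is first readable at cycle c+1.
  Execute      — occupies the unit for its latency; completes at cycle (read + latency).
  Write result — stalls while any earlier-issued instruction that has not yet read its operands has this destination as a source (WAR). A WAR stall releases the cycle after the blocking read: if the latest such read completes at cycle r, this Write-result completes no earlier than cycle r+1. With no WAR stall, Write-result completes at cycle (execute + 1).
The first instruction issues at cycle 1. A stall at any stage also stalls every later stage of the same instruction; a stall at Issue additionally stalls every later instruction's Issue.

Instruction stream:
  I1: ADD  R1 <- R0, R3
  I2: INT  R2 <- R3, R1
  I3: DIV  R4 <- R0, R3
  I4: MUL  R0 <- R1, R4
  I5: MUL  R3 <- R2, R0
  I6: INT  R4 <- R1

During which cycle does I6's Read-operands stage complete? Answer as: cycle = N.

cycle = 22

1) issue 1, read 2, done 4, write 5
2) issue 2, read 6, done 7, write 8  <RAW R1: wait I1 write@5>
3) issue 3, read 4, done 12, write 13
4) issue 4, read 14, done 18, write 19  <RAW R4: wait I3 write@13>
5) issue 20, read 21, done 25, write 26  <struct: MUL busy until I4 writes@19>
6) issue 21, read 22, done 23, write 24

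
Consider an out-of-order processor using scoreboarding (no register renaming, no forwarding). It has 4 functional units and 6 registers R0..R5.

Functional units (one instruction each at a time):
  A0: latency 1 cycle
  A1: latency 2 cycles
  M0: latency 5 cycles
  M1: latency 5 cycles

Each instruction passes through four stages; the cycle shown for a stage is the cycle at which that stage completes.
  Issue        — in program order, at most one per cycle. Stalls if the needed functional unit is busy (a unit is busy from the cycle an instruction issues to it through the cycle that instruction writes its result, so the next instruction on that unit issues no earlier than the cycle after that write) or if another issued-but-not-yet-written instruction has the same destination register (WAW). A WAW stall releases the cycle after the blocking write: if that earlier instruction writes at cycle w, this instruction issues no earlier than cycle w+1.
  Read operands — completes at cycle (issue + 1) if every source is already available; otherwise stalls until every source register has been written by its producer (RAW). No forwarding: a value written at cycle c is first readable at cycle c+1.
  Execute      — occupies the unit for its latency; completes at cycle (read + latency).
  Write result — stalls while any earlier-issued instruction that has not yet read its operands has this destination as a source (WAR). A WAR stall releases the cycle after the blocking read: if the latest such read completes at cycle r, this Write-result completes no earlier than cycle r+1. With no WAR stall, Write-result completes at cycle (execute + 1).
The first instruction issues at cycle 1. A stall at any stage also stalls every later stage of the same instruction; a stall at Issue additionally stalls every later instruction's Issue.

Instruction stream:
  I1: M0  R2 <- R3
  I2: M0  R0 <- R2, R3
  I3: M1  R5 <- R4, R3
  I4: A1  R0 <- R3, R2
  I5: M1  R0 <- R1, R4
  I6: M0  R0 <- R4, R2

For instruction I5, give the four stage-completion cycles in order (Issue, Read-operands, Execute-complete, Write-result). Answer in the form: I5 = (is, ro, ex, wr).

I5 = (22, 23, 28, 29)

I1: IS=1 RO=2 EX=7 WR=8
I2: IS=9 RO=10 EX=15 WR=16  [struct: M0 busy until I1 writes@8]
I3: IS=10 RO=11 EX=16 WR=17
I4: IS=17 RO=18 EX=20 WR=21  [WAW R0: wait I2 write@16]
I5: IS=22 RO=23 EX=28 WR=29  [WAW R0: wait I4 write@21]
I6: IS=30 RO=31 EX=36 WR=37  [WAW R0: wait I5 write@29]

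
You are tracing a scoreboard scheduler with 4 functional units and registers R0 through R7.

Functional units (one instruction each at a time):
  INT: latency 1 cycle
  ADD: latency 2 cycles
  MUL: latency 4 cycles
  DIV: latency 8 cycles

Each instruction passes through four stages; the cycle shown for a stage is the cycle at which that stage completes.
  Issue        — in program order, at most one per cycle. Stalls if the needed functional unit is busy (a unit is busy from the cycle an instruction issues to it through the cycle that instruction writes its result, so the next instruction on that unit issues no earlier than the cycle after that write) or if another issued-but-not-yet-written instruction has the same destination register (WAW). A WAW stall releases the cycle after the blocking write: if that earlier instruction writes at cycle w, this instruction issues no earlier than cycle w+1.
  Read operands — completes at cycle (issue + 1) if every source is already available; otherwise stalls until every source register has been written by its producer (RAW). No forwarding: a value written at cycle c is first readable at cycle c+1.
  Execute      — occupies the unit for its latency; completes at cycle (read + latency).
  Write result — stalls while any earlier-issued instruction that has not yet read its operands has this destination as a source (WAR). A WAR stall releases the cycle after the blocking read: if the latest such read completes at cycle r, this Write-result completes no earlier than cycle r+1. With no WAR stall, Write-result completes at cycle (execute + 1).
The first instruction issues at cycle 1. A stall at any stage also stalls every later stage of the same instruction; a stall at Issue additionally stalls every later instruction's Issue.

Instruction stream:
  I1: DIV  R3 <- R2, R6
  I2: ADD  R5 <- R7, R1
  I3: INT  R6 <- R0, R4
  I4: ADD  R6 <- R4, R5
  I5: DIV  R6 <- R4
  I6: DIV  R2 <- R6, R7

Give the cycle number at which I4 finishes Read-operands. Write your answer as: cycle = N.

[1] I1 issues→DIV
[2] I1 reads · I2 issues→ADD
[3] I2 reads · I3 issues→INT
[4] I3 reads
[5] I2 exec-done · I3 exec-done
[6] I2 writes R5 · I3 writes R6
[7] I4 issues→ADD
[8] I4 reads
[10] I1 exec-done · I4 exec-done
[11] I1 writes R3 · I4 writes R6
[12] I5 issues→DIV
[13] I5 reads
[21] I5 exec-done
[22] I5 writes R6
[23] I6 issues→DIV
[24] I6 reads
[32] I6 exec-done
[33] I6 writes R2

cycle = 8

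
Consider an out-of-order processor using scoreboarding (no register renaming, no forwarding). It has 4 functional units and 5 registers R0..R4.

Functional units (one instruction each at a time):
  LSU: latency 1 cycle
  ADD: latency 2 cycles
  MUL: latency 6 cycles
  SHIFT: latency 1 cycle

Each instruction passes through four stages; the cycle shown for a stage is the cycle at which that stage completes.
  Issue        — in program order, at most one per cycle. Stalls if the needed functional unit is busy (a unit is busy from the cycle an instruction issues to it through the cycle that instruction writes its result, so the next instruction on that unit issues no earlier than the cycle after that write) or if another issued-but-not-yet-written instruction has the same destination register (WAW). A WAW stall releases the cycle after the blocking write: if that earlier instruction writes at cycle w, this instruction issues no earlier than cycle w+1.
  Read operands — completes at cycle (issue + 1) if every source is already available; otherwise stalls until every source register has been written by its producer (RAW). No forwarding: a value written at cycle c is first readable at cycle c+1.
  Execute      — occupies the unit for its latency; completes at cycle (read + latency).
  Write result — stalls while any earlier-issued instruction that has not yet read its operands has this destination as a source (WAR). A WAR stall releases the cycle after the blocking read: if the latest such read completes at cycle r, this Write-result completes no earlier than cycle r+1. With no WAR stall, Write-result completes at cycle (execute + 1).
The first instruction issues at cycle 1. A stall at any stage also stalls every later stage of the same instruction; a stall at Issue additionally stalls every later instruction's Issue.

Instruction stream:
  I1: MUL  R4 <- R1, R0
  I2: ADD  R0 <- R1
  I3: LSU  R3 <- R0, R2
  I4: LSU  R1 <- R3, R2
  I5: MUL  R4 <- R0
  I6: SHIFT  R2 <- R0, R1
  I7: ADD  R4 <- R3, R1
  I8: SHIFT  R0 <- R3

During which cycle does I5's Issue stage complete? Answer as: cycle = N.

cycle = 11

cycle 1: I1→MUL
cycle 2: I1 RO; I2→ADD
cycle 3: I2 RO; I3→LSU
cycle 5: I2 EX
cycle 6: I2 WR R0
cycle 7: I3 RO
cycle 8: I1 EX; I3 EX
cycle 9: I1 WR R4; I3 WR R3
cycle 10: I4→LSU
cycle 11: I4 RO; I5→MUL
cycle 12: I4 EX; I5 RO; I6→SHIFT
cycle 13: I4 WR R1
cycle 14: I6 RO
cycle 15: I6 EX
cycle 16: I6 WR R2
cycle 18: I5 EX
cycle 19: I5 WR R4
cycle 20: I7→ADD
cycle 21: I7 RO; I8→SHIFT
cycle 22: I8 RO
cycle 23: I7 EX; I8 EX
cycle 24: I7 WR R4; I8 WR R0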